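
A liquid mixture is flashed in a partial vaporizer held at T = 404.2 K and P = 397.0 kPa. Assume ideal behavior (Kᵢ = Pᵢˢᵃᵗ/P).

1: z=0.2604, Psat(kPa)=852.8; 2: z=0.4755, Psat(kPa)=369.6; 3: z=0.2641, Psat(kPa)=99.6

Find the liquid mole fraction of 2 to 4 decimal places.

Raoult's law: Kᵢ = Pᵢˢᵃᵗ/P = Pᵢˢᵃᵗ/397.0.
  K_1 = 852.8/397.0 = 2.148111, K_2 = 369.6/397.0 = 0.930982, K_3 = 99.6/397.0 = 0.250882
Material balance + equilibrium reduce to Σ zᵢ(Kᵢ−1)/(1+β(Kᵢ−1)) = 0.
Check two-phase: ΣzᵢKᵢ = 1.0683 > 1 and Σzᵢ/Kᵢ = 1.6847 > 1, so g(0) = 0.0683 > 0 and g(1) = -0.6847 < 0.
Iterate (Newton) starting at β = 0.68:
  β = 0.6800: g = -0.26981, g' = -0.7265 → β = 0.3086
  β = 0.3086: g = -0.07012, g' = -0.4402 → β = 0.1493
  β = 0.1493: g = -0.00072, g' = -0.4403 → β = 0.1477
Converged at β = 0.1477.
Compositions from xᵢ = zᵢ/(1+β(Kᵢ−1)), yᵢ = Kᵢxᵢ:
  1: x = 0.2226, y = 0.4783
  2: x = 0.4804, y = 0.4472
  3: x = 0.2970, y = 0.0745

x_2 = 0.4804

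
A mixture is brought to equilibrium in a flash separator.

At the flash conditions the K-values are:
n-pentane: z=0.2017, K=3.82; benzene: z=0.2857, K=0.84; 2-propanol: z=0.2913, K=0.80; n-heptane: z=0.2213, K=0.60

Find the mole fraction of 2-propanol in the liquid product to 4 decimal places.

x_2-propanol = 0.3260

Rachford–Rice: g(ψ) = Σ zᵢ(Kᵢ−1)/(1+ψ(Kᵢ−1)) = 0.
Feasibility: ΣzᵢKᵢ = 1.3763, Σzᵢ/Kᵢ = 1.1259 — both > 1, two phases present.
Iterate (Newton) starting at ψ = 0.5:
  ψ = 0.5000: g = 0.01094, g' = -0.3545 → ψ = 0.5309
  ψ = 0.5309: g = 0.00027, g' = -0.3376 → ψ = 0.5317
Converged at ψ = 0.5317.
Compositions from xᵢ = zᵢ/(1+ψ(Kᵢ−1)), yᵢ = Kᵢxᵢ:
  n-pentane: x = 0.0807, y = 0.3083
  benzene: x = 0.3123, y = 0.2623
  2-propanol: x = 0.3260, y = 0.2608
  n-heptane: x = 0.2811, y = 0.1686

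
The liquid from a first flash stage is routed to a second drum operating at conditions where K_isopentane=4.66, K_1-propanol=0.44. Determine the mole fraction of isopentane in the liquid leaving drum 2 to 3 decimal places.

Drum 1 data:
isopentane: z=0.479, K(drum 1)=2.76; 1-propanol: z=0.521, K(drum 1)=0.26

x_isopentane (drum 2) = 0.133

Drum 1:
Material balance + equilibrium reduce to Σ zᵢ(Kᵢ−1)/(1+ψ₁(Kᵢ−1)) = 0.
Feasibility: ΣzᵢKᵢ = 1.457, Σzᵢ/Kᵢ = 2.177 — both > 1, two phases present.
Binary case is linear: z₁(K₁−1)(1+ψ₁(K₂−1)) + z₂(K₂−1)(1+ψ₁(K₁−1)) = 0
⇒ ψ₁ = [z₁(K₁−1)+z₂(K₂−1)] / [−(K₁−1)(K₂−1)] = 0.4575/1.3024 = 0.351
Drum-1 compositions:
  isopentane: x = 0.296, y = 0.817
  1-propanol: x = 0.704, y = 0.183
Drum-2 feed = drum-1 liquid: z₂ = (0.2960, 0.7040).
Drum 2:
Rachford–Rice: g(ψ₂) = Σ zᵢ(Kᵢ−1)/(1+ψ₂(Kᵢ−1)) = 0.
Feasibility: ΣzᵢKᵢ = 1.689, Σzᵢ/Kᵢ = 1.664 — both > 1, two phases present.
Binary case is linear: z₁(K₁−1)(1+ψ₂(K₂−1)) + z₂(K₂−1)(1+ψ₂(K₁−1)) = 0
⇒ ψ₂ = [z₁(K₁−1)+z₂(K₂−1)] / [−(K₁−1)(K₂−1)] = 0.6891/2.0496 = 0.336
  isopentane: x = 0.133, y = 0.618
  1-propanol: x = 0.867, y = 0.382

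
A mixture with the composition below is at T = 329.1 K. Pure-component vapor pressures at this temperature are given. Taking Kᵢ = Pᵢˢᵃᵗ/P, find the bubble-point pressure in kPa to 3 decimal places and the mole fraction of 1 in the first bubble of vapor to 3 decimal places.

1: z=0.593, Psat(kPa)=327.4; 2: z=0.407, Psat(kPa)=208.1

Pbub = 278.845 kPa, y_1 = 0.696

At the bubble point ψ → 0, so ΣzᵢKᵢ = 1 with Kᵢ = Pᵢˢᵃᵗ/P ⇒ P = ΣzᵢPᵢˢᵃᵗ.
P = 0.593·327.4 + 0.407·208.1 = 278.845 kPa
yᵢ = zᵢPᵢˢᵃᵗ/P ⇒ y_1 = 0.593·327.4/278.845 = 0.696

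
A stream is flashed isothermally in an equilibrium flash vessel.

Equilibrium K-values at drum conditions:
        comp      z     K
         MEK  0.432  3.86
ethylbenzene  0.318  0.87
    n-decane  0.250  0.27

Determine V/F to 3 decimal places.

V/F = 0.693

Rachford–Rice: g(V/F) = Σ zᵢ(Kᵢ−1)/(1+V/F(Kᵢ−1)) = 0.
Feasibility: ΣzᵢKᵢ = 2.012, Σzᵢ/Kᵢ = 1.403 — both > 1, two phases present.
Iterate (Newton) starting at V/F = 0.5:
  V/F = 0.500: g = 0.1768, g' = -0.935 → V/F = 0.689
  V/F = 0.689: g = 0.0032, g' = -0.946 → V/F = 0.693
Converged at V/F = 0.693.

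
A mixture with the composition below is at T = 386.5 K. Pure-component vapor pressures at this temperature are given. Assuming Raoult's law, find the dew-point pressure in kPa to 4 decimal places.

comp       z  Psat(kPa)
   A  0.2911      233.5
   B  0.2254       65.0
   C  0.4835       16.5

At the dew point ψ → 1, so Σzᵢ/Kᵢ = 1 with Kᵢ = Pᵢˢᵃᵗ/P ⇒ 1/P = Σzᵢ/Pᵢˢᵃᵗ.
1/P = 0.2911/233.5 + 0.2254/65.0 + 0.4835/16.5 = 0.0340174 ⇒ P = 29.3967 kPa

Pdew = 29.3967 kPa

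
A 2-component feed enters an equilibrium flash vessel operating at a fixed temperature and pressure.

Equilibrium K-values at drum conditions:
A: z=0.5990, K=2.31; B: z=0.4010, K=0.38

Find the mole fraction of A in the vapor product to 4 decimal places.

Rachford–Rice: g(V/F) = Σ zᵢ(Kᵢ−1)/(1+V/F(Kᵢ−1)) = 0.
Feasibility: ΣzᵢKᵢ = 1.5361, Σzᵢ/Kᵢ = 1.3146 — both > 1, two phases present.
Binary case is linear: z₁(K₁−1)(1+V/F(K₂−1)) + z₂(K₂−1)(1+V/F(K₁−1)) = 0
⇒ V/F = [z₁(K₁−1)+z₂(K₂−1)] / [−(K₁−1)(K₂−1)] = 0.53607/0.81220 = 0.6600
Compositions from xᵢ = zᵢ/(1+V/F(Kᵢ−1)), yᵢ = Kᵢxᵢ:
  A: x = 0.3212, y = 0.7421
  B: x = 0.6788, y = 0.2579

y_A = 0.7421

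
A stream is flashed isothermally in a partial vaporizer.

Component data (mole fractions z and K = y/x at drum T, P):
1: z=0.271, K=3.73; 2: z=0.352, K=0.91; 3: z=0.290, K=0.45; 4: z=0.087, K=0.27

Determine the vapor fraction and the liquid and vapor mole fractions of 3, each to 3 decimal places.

Rachford–Rice: g(ψ) = Σ zᵢ(Kᵢ−1)/(1+ψ(Kᵢ−1)) = 0.
g(0) = ΣzᵢKᵢ − 1 = 0.485 and g(1) = 1 − Σzᵢ/Kᵢ = -0.426, so a root lies in (0, 1).
Iterate (Newton) starting at ψ = 0.5:
  ψ = 0.500: g = -0.0404, g' = -0.646 → ψ = 0.438
  ψ = 0.438: g = 0.0008, g' = -0.675 → ψ = 0.439
Converged at ψ = 0.439.
Compositions from xᵢ = zᵢ/(1+ψ(Kᵢ−1)), yᵢ = Kᵢxᵢ:
  1: x = 0.123, y = 0.460
  2: x = 0.366, y = 0.333
  3: x = 0.382, y = 0.172
  4: x = 0.128, y = 0.035

ψ = 0.439, x_3 = 0.382, y_3 = 0.172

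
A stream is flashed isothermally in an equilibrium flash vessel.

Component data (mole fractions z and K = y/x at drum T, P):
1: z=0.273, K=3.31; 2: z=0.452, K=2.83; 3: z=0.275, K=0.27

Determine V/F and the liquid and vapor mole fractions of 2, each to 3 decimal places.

V/F = 0.855, x_2 = 0.176, y_2 = 0.499

Material balance + equilibrium reduce to Σ zᵢ(Kᵢ−1)/(1+V/F(Kᵢ−1)) = 0.
g(0) = ΣzᵢKᵢ − 1 = 1.257 and g(1) = 1 − Σzᵢ/Kᵢ = -0.261, so a root lies in (0, 1).
Iterate (Newton) starting at V/F = 0.5:
  V/F = 0.500: g = 0.4084, g' = -1.090 → V/F = 0.875
  V/F = 0.875: g = -0.0286, g' = -1.505 → V/F = 0.856
  V/F = 0.856: g = -0.0007, g' = -1.435 → V/F = 0.855
Converged at V/F = 0.855.
Compositions from xᵢ = zᵢ/(1+V/F(Kᵢ−1)), yᵢ = Kᵢxᵢ:
  1: x = 0.092, y = 0.304
  2: x = 0.176, y = 0.499
  3: x = 0.732, y = 0.198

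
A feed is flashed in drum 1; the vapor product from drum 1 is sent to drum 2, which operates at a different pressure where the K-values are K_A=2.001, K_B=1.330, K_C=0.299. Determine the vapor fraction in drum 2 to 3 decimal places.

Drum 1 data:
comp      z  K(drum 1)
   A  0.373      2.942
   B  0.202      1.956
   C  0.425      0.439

V/F (drum 2) = 0.532

Drum 1:
Material balance + equilibrium reduce to Σ zᵢ(Kᵢ−1)/(1+ψ₁(Kᵢ−1)) = 0.
g(0) = ΣzᵢKᵢ − 1 = 0.679 and g(1) = 1 − Σzᵢ/Kᵢ = -0.198, so a root lies in (0, 1).
Iterate (Newton) starting at ψ₁ = 0.59:
  ψ₁ = 0.590: g = 0.1047, g' = -0.680 → ψ₁ = 0.744
Converged at ψ₁ = 0.744.
Drum-1 compositions:
  A: x = 0.153, y = 0.449
  B: x = 0.118, y = 0.231
  C: x = 0.729, y = 0.320
Drum-2 feed = drum-1 vapor: z₂ = (0.4489, 0.2309, 0.3202).
Drum 2:
Iterate (Newton) starting at ψ₂ = 0.48:
  ψ₂ = 0.480: g = 0.0310, g' = -0.581 → ψ₂ = 0.533
  ψ₂ = 0.533: g = -0.0007, g' = -0.611 → ψ₂ = 0.532
Converged at ψ₂ = 0.532.
  A: x = 0.293, y = 0.586
  B: x = 0.196, y = 0.261
  C: x = 0.511, y = 0.153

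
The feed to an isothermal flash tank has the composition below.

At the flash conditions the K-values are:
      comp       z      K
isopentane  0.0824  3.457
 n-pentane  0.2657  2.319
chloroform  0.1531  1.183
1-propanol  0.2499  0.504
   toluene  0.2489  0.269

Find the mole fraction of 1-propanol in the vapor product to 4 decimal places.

y_1-propanol = 0.1499

Rachford–Rice: g(V/F) = Σ zᵢ(Kᵢ−1)/(1+V/F(Kᵢ−1)) = 0.
Check two-phase: ΣzᵢKᵢ = 1.2750 > 1 and Σzᵢ/Kᵢ = 1.6889 > 1, so g(0) = 0.2750 > 0 and g(1) = -0.6889 < 0.
Iterate (Newton) starting at V/F = 0.63:
  V/F = 0.6300: g = -0.22157, g' = -0.8057 → V/F = 0.3550
  V/F = 0.3550: g = -0.02301, g' = -0.6940 → V/F = 0.3218
  V/F = 0.3218: g = 0.00012, g' = -0.7020 → V/F = 0.3220
Converged at V/F = 0.3220.
Compositions from xᵢ = zᵢ/(1+V/F(Kᵢ−1)), yᵢ = Kᵢxᵢ:
  isopentane: x = 0.0460, y = 0.1590
  n-pentane: x = 0.1865, y = 0.4325
  chloroform: x = 0.1446, y = 0.1710
  1-propanol: x = 0.2974, y = 0.1499
  toluene: x = 0.3255, y = 0.0876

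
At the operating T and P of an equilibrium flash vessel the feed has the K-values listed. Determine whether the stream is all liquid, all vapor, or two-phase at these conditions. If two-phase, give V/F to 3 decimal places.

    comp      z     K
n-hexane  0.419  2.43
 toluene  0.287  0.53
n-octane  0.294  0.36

two-phase, V/F = 0.343

ΣzᵢKᵢ = 1.276; Σzᵢ/Kᵢ = 1.531.
Both exceed 1, so a two-phase solution exists.
Rachford–Rice: g(ψ) = Σ zᵢ(Kᵢ−1)/(1+ψ(Kᵢ−1)) = 0.
Newton iteration, ψ⁰ = 0.5:
  ψ = 0.500: g = -0.1037, g' = -0.660 → ψ = 0.343
Converged at ψ = 0.343.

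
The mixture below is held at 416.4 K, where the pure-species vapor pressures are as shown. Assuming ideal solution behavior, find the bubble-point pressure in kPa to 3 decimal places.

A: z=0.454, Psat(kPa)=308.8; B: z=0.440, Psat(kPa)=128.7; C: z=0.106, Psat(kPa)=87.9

At the bubble point ψ → 0, so ΣzᵢKᵢ = 1 with Kᵢ = Pᵢˢᵃᵗ/P ⇒ P = ΣzᵢPᵢˢᵃᵗ.
P = 0.454·308.8 + 0.440·128.7 + 0.106·87.9 = 206.141 kPa

Pbub = 206.141 kPa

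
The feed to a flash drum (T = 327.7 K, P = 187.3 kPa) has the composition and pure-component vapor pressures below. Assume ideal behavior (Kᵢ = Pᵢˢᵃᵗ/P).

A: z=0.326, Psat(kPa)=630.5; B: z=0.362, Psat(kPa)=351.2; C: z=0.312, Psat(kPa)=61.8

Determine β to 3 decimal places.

Raoult's law: Kᵢ = Pᵢˢᵃᵗ/P = Pᵢˢᵃᵗ/187.3.
  K_A = 630.5/187.3 = 3.36626, K_B = 351.2/187.3 = 1.87507, K_C = 61.8/187.3 = 0.32995
Rachford–Rice: g(β) = Σ zᵢ(Kᵢ−1)/(1+β(Kᵢ−1)) = 0.
Check two-phase: ΣzᵢKᵢ = 1.879 > 1 and Σzᵢ/Kᵢ = 1.235 > 1, so g(0) = 0.879 > 0 and g(1) = -0.235 < 0.
Iterate (Newton) starting at β = 0.38:
  β = 0.380: g = 0.3634, g' = -0.914 → β = 0.777
  β = 0.777: g = 0.0238, g' = -0.935 → β = 0.803
  β = 0.803: g = -0.0004, g' = -0.969 → β = 0.802
Converged at β = 0.802.

β = 0.802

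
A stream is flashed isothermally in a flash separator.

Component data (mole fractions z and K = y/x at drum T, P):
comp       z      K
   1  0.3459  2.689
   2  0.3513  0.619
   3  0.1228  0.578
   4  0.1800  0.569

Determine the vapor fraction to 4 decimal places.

Rachford–Rice: g(ψ) = Σ zᵢ(Kᵢ−1)/(1+ψ(Kᵢ−1)) = 0.
Feasibility: ΣzᵢKᵢ = 1.3210, Σzᵢ/Kᵢ = 1.2250 — both > 1, two phases present.
Iterate (Newton) starting at ψ = 0.53:
  ψ = 0.5300: g = -0.02674, g' = -0.4473 → ψ = 0.4702
  ψ = 0.4702: g = 0.00061, g' = -0.4688 → ψ = 0.4715
Converged at ψ = 0.4715.

ψ = 0.4715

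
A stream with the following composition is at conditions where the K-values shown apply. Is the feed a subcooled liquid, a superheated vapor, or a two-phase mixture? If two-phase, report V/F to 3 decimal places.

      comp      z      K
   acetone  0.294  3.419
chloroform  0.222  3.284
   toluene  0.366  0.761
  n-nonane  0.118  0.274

ΣzᵢKᵢ = 2.045; Σzᵢ/Kᵢ = 1.065.
Both exceed 1, so a two-phase solution exists.
Rachford–Rice: g(ψ) = Σ zᵢ(Kᵢ−1)/(1+ψ(Kᵢ−1)) = 0.
Newton iteration, ψ⁰ = 0.5:
  ψ = 0.500: g = 0.3248, g' = -0.785 → ψ = 0.914
  ψ = 0.914: g = 0.0194, g' = -0.871 → ψ = 0.936
  ψ = 0.936: g = -0.0005, g' = -0.919 → ψ = 0.935
Converged at ψ = 0.935.

two-phase, V/F = 0.935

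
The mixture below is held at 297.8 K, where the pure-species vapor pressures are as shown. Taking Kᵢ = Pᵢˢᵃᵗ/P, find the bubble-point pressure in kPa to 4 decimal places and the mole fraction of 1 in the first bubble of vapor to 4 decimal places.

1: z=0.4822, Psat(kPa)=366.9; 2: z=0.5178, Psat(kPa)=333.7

At the bubble point ψ → 0, so ΣzᵢKᵢ = 1 with Kᵢ = Pᵢˢᵃᵗ/P ⇒ P = ΣzᵢPᵢˢᵃᵗ.
P = 0.4822·366.9 + 0.5178·333.7 = 349.7090 kPa
yᵢ = zᵢPᵢˢᵃᵗ/P ⇒ y_1 = 0.4822·366.9/349.7090 = 0.5059

Pbub = 349.7090 kPa, y_1 = 0.5059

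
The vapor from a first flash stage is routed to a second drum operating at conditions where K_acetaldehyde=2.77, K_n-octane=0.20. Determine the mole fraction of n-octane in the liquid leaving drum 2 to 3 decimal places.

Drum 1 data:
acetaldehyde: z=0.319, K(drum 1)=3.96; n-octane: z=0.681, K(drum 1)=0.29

x_n-octane (drum 2) = 0.689

Drum 1:
Material balance + equilibrium reduce to Σ zᵢ(Kᵢ−1)/(1+ψ₁(Kᵢ−1)) = 0.
Check two-phase: ΣzᵢKᵢ = 1.461 > 1 and Σzᵢ/Kᵢ = 2.429 > 1, so g(0) = 0.461 > 0 and g(1) = -1.429 < 0.
Iterate (Newton) starting at ψ₁ = 0.5:
  ψ₁ = 0.500: g = -0.3689, g' = -1.280 → ψ₁ = 0.212
  ψ₁ = 0.212: g = 0.0114, g' = -1.532 → ψ₁ = 0.219
Converged at ψ₁ = 0.219.
Drum-1 compositions:
  acetaldehyde: x = 0.193, y = 0.766
  n-octane: x = 0.807, y = 0.234
Drum-2 feed = drum-1 vapor: z₂ = (0.7661, 0.2339).
Drum 2:
Rachford–Rice: g(ψ₂) = Σ zᵢ(Kᵢ−1)/(1+ψ₂(Kᵢ−1)) = 0.
Check two-phase: ΣzᵢKᵢ = 2.169 > 1 and Σzᵢ/Kᵢ = 1.446 > 1, so g(0) = 1.169 > 0 and g(1) = -0.446 < 0.
Binary case is linear: z₁(K₁−1)(1+ψ₂(K₂−1)) + z₂(K₂−1)(1+ψ₂(K₁−1)) = 0
⇒ ψ₂ = [z₁(K₁−1)+z₂(K₂−1)] / [−(K₁−1)(K₂−1)] = 1.1689/1.4160 = 0.825
  acetaldehyde: x = 0.311, y = 0.862
  n-octane: x = 0.689, y = 0.138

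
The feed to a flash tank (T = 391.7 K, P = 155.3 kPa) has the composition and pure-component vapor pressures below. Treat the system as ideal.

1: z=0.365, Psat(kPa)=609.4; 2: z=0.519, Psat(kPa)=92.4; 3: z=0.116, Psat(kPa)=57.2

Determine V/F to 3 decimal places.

Raoult's law: Kᵢ = Pᵢˢᵃᵗ/P = Pᵢˢᵃᵗ/155.3.
  K_1 = 609.4/155.3 = 3.92402, K_2 = 92.4/155.3 = 0.59498, K_3 = 57.2/155.3 = 0.36832
Material balance + equilibrium reduce to Σ zᵢ(Kᵢ−1)/(1+V/F(Kᵢ−1)) = 0.
g(0) = ΣzᵢKᵢ − 1 = 0.784 and g(1) = 1 − Σzᵢ/Kᵢ = -0.280, so a root lies in (0, 1).
Newton–Raphson from V/F = 0.47:
  V/F = 0.470: g = 0.0857, g' = -0.777 → V/F = 0.580
  V/F = 0.580: g = 0.0053, g' = -0.690 → V/F = 0.588
Converged at V/F = 0.588.

V/F = 0.588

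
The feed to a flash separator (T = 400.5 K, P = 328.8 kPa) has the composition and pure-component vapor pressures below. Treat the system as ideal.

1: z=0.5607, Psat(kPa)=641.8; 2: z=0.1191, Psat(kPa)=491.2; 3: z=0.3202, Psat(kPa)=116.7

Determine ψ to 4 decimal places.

ψ = 0.6801

Raoult's law: Kᵢ = Pᵢˢᵃᵗ/P = Pᵢˢᵃᵗ/328.8.
  K_1 = 641.8/328.8 = 1.951946, K_2 = 491.2/328.8 = 1.493917, K_3 = 116.7/328.8 = 0.354927
Let ψ = V/F and solve Σ zᵢ(Kᵢ−1)/(1+ψ(Kᵢ−1)) = 0.
Feasibility: ΣzᵢKᵢ = 1.3860, Σzᵢ/Kᵢ = 1.2691 — both > 1, two phases present.
Newton iteration, ψ⁰ = 0.5:
  ψ = 0.5000: g = 0.10391, g' = -0.5422 → ψ = 0.6916
  ψ = 0.6916: g = -0.00725, g' = -0.6353 → ψ = 0.6802
  ψ = 0.6802: g = -0.00005, g' = -0.6265 → ψ = 0.6801
Converged at ψ = 0.6801.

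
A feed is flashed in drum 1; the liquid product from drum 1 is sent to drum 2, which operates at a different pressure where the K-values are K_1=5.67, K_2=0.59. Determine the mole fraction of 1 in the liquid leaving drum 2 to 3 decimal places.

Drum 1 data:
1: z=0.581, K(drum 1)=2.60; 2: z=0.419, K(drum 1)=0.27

Drum 1:
Rachford–Rice: g(ψ₁) = Σ zᵢ(Kᵢ−1)/(1+ψ₁(Kᵢ−1)) = 0.
Check two-phase: ΣzᵢKᵢ = 1.624 > 1 and Σzᵢ/Kᵢ = 1.775 > 1, so g(0) = 0.624 > 0 and g(1) = -0.775 < 0.
Binary case is linear: z₁(K₁−1)(1+ψ₁(K₂−1)) + z₂(K₂−1)(1+ψ₁(K₁−1)) = 0
⇒ ψ₁ = [z₁(K₁−1)+z₂(K₂−1)] / [−(K₁−1)(K₂−1)] = 0.6237/1.1680 = 0.534
Drum-1 compositions:
  1: x = 0.313, y = 0.815
  2: x = 0.687, y = 0.185
Drum-2 feed = drum-1 liquid: z₂ = (0.3133, 0.6867).
Drum 2:
Rachford–Rice: g(ψ₂) = Σ zᵢ(Kᵢ−1)/(1+ψ₂(Kᵢ−1)) = 0.
g(0) = ΣzᵢKᵢ − 1 = 1.182 and g(1) = 1 − Σzᵢ/Kᵢ = -0.219, so a root lies in (0, 1).
Newton iteration, ψ₂⁰ = 0.5:
  ψ₂ = 0.500: g = 0.0846, g' = -0.797 → ψ₂ = 0.606
  ψ₂ = 0.606: g = 0.0073, g' = -0.670 → ψ₂ = 0.617
Converged at ψ₂ = 0.617.
  1: x = 0.081, y = 0.458
  2: x = 0.919, y = 0.542

x_1 (drum 2) = 0.081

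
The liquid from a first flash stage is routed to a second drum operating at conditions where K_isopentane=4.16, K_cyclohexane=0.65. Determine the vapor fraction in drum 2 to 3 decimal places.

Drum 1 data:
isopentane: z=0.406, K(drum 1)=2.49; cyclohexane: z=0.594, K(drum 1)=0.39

Drum 1:
Let ψ₁ = V/F and solve Σ zᵢ(Kᵢ−1)/(1+ψ₁(Kᵢ−1)) = 0.
g(0) = ΣzᵢKᵢ − 1 = 0.243 and g(1) = 1 − Σzᵢ/Kᵢ = -0.686, so a root lies in (0, 1).
Iterate (Newton) starting at ψ₁ = 0.66:
  ψ₁ = 0.660: g = -0.3015, g' = -0.848 → ψ₁ = 0.305
  ψ₁ = 0.305: g = -0.0289, g' = -0.760 → ψ₁ = 0.267
Converged at ψ₁ = 0.267.
Drum-1 compositions:
  isopentane: x = 0.290, y = 0.723
  cyclohexane: x = 0.710, y = 0.277
Drum-2 feed = drum-1 liquid: z₂ = (0.2905, 0.7095).
Drum 2:
Material balance + equilibrium reduce to Σ zᵢ(Kᵢ−1)/(1+ψ₂(Kᵢ−1)) = 0.
g(0) = ΣzᵢKᵢ − 1 = 0.670 and g(1) = 1 − Σzᵢ/Kᵢ = -0.161, so a root lies in (0, 1).
Binary case is linear: z₁(K₁−1)(1+ψ₂(K₂−1)) + z₂(K₂−1)(1+ψ₂(K₁−1)) = 0
⇒ ψ₂ = [z₁(K₁−1)+z₂(K₂−1)] / [−(K₁−1)(K₂−1)] = 0.6696/1.1060 = 0.605
  isopentane: x = 0.100, y = 0.415
  cyclohexane: x = 0.900, y = 0.585

V/F (drum 2) = 0.605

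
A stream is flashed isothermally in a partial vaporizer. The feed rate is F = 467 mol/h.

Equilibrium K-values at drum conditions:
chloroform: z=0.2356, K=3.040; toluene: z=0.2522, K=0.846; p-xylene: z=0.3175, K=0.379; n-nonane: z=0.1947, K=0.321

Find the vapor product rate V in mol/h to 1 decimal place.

Let ψ = V/F and solve Σ zᵢ(Kᵢ−1)/(1+ψ(Kᵢ−1)) = 0.
Feasibility: ΣzᵢKᵢ = 1.1124, Σzᵢ/Kᵢ = 1.8199 — both > 1, two phases present.
Newton iteration, ψ⁰ = 0.49:
  ψ = 0.4900: g = -0.28317, g' = -0.7068 → ψ = 0.0894
  ψ = 0.0894: g = 0.01765, g' = -0.9466 → ψ = 0.1080
  ψ = 0.1080: g = 0.00035, g' = -0.9098 → ψ = 0.1084
Converged at ψ = 0.1084.
Then V = ψ·F = 0.1084·467 = 50.6 mol/h and L = F − V = 416.4 mol/h.

V = 50.6 mol/h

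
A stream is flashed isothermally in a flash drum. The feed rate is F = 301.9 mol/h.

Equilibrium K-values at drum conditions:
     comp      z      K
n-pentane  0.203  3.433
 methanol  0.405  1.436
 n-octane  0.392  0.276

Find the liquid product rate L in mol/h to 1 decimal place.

L = 180.7 mol/h

Rachford–Rice: g(V/F) = Σ zᵢ(Kᵢ−1)/(1+V/F(Kᵢ−1)) = 0.
g(0) = ΣzᵢKᵢ − 1 = 0.387 and g(1) = 1 − Σzᵢ/Kᵢ = -0.761, so a root lies in (0, 1).
Iterate (Newton) starting at V/F = 0.5:
  V/F = 0.500: g = -0.0770, g' = -0.801 → V/F = 0.404
  V/F = 0.404: g = -0.0018, g' = -0.772 → V/F = 0.401
Converged at V/F = 0.401.
Then V = V/F·F = 0.4015·301.9 = 121.2 mol/h and L = F − V = 180.7 mol/h.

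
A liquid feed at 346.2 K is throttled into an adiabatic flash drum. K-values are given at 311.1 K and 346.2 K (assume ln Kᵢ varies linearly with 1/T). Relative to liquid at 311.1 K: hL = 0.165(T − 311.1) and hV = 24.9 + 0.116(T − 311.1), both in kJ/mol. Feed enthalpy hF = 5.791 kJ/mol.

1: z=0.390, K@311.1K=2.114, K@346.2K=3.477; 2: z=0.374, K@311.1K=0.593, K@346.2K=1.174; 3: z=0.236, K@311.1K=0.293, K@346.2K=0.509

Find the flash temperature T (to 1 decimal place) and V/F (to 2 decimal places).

Adiabatic flash: solve Rachford–Rice at each trial T, then check hF = ψ·hV(T) + (1−ψ)·hL(T).
  T = 311.1 K: K = (2.114, 0.593, 0.293), RR gives ψ = 0.192, H_out = 4.769 kJ/mol
  T = 346.2 K: K = (3.477, 1.174, 0.509), RR gives ψ = 1.000, H_out = 28.972 kJ/mol
  T = 328.6 K: K = (2.745, 0.849, 0.392), RR gives ψ = 0.687, H_out = 19.396 kJ/mol
  T = 319.9 K: K = (2.420, 0.714, 0.340), RR gives ψ = 0.438, H_out = 12.171 kJ/mol
  T = 315.5 K: K = (2.264, 0.651, 0.316), RR gives ψ = 0.316, H_out = 8.518 kJ/mol
  T = 313.3 K: K = (2.188, 0.622, 0.304), RR gives ψ = 0.254, H_out = 6.663 kJ/mol
Linear interpolation between T = 311.1 (H_out = 4.769) and T = 313.3 (H_out = 6.663) on hF = 5.791 gives T ≈ 312.3 K, at which ψ = 0.23.

T = 312.3 K, V/F = 0.23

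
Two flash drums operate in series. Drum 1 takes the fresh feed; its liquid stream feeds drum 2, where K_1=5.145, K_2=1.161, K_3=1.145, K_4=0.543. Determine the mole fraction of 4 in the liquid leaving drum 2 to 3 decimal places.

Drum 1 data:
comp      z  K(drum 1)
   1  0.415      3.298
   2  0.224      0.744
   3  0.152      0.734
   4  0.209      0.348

x_4 (drum 2) = 0.539

Drum 1:
Rachford–Rice: g(ψ₁) = Σ zᵢ(Kᵢ−1)/(1+ψ₁(Kᵢ−1)) = 0.
Feasibility: ΣzᵢKᵢ = 1.720, Σzᵢ/Kᵢ = 1.235 — both > 1, two phases present.
Newton–Raphson from ψ₁ = 0.69:
  ψ₁ = 0.690: g = 0.0020, g' = -0.659 → ψ₁ = 0.693
Converged at ψ₁ = 0.693.
Drum-1 compositions:
  1: x = 0.160, y = 0.528
  2: x = 0.272, y = 0.203
  3: x = 0.186, y = 0.137
  4: x = 0.381, y = 0.133
Drum-2 feed = drum-1 liquid: z₂ = (0.1601, 0.2723, 0.1864, 0.3813).
Drum 2:
Let ψ₂ = V/F and solve Σ zᵢ(Kᵢ−1)/(1+ψ₂(Kᵢ−1)) = 0.
g(0) = ΣzᵢKᵢ − 1 = 0.560 and g(1) = 1 − Σzᵢ/Kᵢ = -0.131, so a root lies in (0, 1).
Newton–Raphson from ψ₂ = 0.5:
  ψ₂ = 0.500: g = 0.0559, g' = -0.435 → ψ₂ = 0.629
  ψ₂ = 0.629: g = 0.0041, g' = -0.377 → ψ₂ = 0.640
Converged at ψ₂ = 0.640.
  1: x = 0.044, y = 0.226
  2: x = 0.247, y = 0.287
  3: x = 0.171, y = 0.195
  4: x = 0.539, y = 0.293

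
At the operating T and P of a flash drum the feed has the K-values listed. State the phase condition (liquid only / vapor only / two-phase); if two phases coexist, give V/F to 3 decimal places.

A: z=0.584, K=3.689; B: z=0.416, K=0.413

ΣzᵢKᵢ = 2.326; Σzᵢ/Kᵢ = 1.166.
Both exceed 1, so a two-phase solution exists.
Material balance + equilibrium reduce to Σ zᵢ(Kᵢ−1)/(1+ψ(Kᵢ−1)) = 0.
Binary case is linear: z₁(K₁−1)(1+ψ(K₂−1)) + z₂(K₂−1)(1+ψ(K₁−1)) = 0
⇒ ψ = [z₁(K₁−1)+z₂(K₂−1)] / [−(K₁−1)(K₂−1)] = 1.3262/1.5784 = 0.840

two-phase, V/F = 0.840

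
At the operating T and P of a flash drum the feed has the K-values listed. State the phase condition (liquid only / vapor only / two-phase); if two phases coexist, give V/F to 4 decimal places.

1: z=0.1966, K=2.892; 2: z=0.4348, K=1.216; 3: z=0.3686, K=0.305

ΣzᵢKᵢ = 1.2097; Σzᵢ/Kᵢ = 1.6341.
Both exceed 1, so a two-phase solution exists.
Rachford–Rice: g(ψ) = Σ zᵢ(Kᵢ−1)/(1+ψ(Kᵢ−1)) = 0.
Iterate (Newton) starting at ψ = 0.51:
  ψ = 0.5100: g = -0.12293, g' = -0.6260 → ψ = 0.3136
  ψ = 0.3136: g = -0.00617, g' = -0.5861 → ψ = 0.3031
Converged at ψ = 0.3031.

two-phase, V/F = 0.3031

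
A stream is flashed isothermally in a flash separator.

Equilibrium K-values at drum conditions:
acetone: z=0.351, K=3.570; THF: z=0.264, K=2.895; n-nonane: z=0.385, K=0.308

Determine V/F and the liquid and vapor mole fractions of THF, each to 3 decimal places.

V/F = 0.718, x_THF = 0.112, y_THF = 0.324

Material balance + equilibrium reduce to Σ zᵢ(Kᵢ−1)/(1+V/F(Kᵢ−1)) = 0.
g(0) = ΣzᵢKᵢ − 1 = 1.136 and g(1) = 1 − Σzᵢ/Kᵢ = -0.440, so a root lies in (0, 1).
Newton–Raphson from V/F = 0.5:
  V/F = 0.500: g = 0.2443, g' = -1.125 → V/F = 0.717
  V/F = 0.717: g = 0.0005, g' = -1.184 → V/F = 0.718
Converged at V/F = 0.718.
Compositions from xᵢ = zᵢ/(1+V/F(Kᵢ−1)), yᵢ = Kᵢxᵢ:
  acetone: x = 0.123, y = 0.441
  THF: x = 0.112, y = 0.324
  n-nonane: x = 0.765, y = 0.236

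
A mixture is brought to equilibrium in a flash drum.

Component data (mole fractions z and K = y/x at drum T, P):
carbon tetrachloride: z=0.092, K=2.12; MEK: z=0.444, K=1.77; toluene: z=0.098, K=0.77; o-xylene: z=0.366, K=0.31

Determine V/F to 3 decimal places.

Rachford–Rice: g(V/F) = Σ zᵢ(Kᵢ−1)/(1+V/F(Kᵢ−1)) = 0.
Feasibility: ΣzᵢKᵢ = 1.170, Σzᵢ/Kᵢ = 1.602 — both > 1, two phases present.
Newton–Raphson from V/F = 0.3:
  V/F = 0.300: g = 0.0122, g' = -0.521 → V/F = 0.323
Converged at V/F = 0.323.

V/F = 0.323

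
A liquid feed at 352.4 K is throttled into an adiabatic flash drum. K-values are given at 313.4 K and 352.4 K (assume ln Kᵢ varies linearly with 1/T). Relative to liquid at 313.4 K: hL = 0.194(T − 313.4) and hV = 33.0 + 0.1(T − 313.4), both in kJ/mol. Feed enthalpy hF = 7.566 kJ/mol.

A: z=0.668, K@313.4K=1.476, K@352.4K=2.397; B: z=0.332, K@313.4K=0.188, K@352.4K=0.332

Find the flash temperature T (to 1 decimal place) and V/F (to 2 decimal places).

T = 316.3 K, V/F = 0.21

Adiabatic flash: solve Rachford–Rice at each trial T, then check hF = ψ·hV(T) + (1−ψ)·hL(T).
  T = 313.4 K: K = (1.476, 0.188), RR gives ψ = 0.125, H_out = 4.131 kJ/mol
  T = 352.4 K: K = (2.397, 0.332), RR gives ψ = 0.762, H_out = 29.929 kJ/mol
  T = 332.9 K: K = (1.908, 0.254), RR gives ψ = 0.530, H_out = 20.295 kJ/mol
  T = 323.1 K: K = (1.683, 0.219), RR gives ψ = 0.370, H_out = 13.753 kJ/mol
  T = 318.2 K: K = (1.577, 0.203), RR gives ψ = 0.263, H_out = 9.484 kJ/mol
  T = 315.8 K: K = (1.526, 0.195), RR gives ψ = 0.199, H_out = 6.991 kJ/mol
  T = 317.0 K: K = (1.551, 0.199), RR gives ψ = 0.232, H_out = 8.278 kJ/mol
Linear interpolation between T = 315.8 (H_out = 6.991) and T = 317.0 (H_out = 8.278) on hF = 7.566 gives T ≈ 316.3 K, at which ψ = 0.21.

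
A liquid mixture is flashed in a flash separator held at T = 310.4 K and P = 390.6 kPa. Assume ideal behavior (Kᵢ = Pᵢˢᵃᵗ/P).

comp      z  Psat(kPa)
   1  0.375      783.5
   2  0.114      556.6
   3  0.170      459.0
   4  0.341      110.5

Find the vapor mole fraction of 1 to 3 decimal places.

Raoult's law: Kᵢ = Pᵢˢᵃᵗ/P = Pᵢˢᵃᵗ/390.6.
  K_1 = 783.5/390.6 = 2.00589, K_2 = 556.6/390.6 = 1.42499, K_3 = 459.0/390.6 = 1.17512, K_4 = 110.5/390.6 = 0.28290
Iterate (Newton) starting at V/F = 0.41:
  V/F = 0.410: g = -0.0103, g' = -0.561 → V/F = 0.392
Converged at V/F = 0.392.
Compositions from xᵢ = zᵢ/(1+V/F(Kᵢ−1)), yᵢ = Kᵢxᵢ:
  1: x = 0.269, y = 0.540
  2: x = 0.098, y = 0.139
  3: x = 0.159, y = 0.187
  4: x = 0.474, y = 0.134

y_1 = 0.540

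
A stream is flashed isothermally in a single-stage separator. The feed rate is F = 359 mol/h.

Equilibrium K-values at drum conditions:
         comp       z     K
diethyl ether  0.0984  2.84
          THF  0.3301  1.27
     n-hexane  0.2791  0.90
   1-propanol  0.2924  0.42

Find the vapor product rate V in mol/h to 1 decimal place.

Let ψ = V/F and solve Σ zᵢ(Kᵢ−1)/(1+ψ(Kᵢ−1)) = 0.
g(0) = ΣzᵢKᵢ − 1 = 0.0727 and g(1) = 1 − Σzᵢ/Kᵢ = -0.3009, so a root lies in (0, 1).
Newton–Raphson from ψ = 0.5:
  ψ = 0.5000: g = -0.09541, g' = -0.3073 → ψ = 0.1895
  ψ = 0.1895: g = 0.00006, g' = -0.3320 → ψ = 0.1897
Converged at ψ = 0.1897.
Then V = ψ·F = 0.1897·359 = 68.1 mol/h and L = F − V = 290.9 mol/h.

V = 68.1 mol/h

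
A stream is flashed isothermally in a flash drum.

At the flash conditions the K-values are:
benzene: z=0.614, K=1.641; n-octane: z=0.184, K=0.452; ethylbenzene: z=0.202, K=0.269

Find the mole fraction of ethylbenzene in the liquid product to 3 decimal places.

Rachford–Rice: g(ψ) = Σ zᵢ(Kᵢ−1)/(1+ψ(Kᵢ−1)) = 0.
g(0) = ΣzᵢKᵢ − 1 = 0.145 and g(1) = 1 − Σzᵢ/Kᵢ = -0.532, so a root lies in (0, 1).
Newton–Raphson from ψ = 0.47:
  ψ = 0.470: g = -0.0583, g' = -0.500 → ψ = 0.353
  ψ = 0.353: g = -0.0032, g' = -0.449 → ψ = 0.346
Converged at ψ = 0.346.
Compositions from xᵢ = zᵢ/(1+ψ(Kᵢ−1)), yᵢ = Kᵢxᵢ:
  benzene: x = 0.503, y = 0.825
  n-octane: x = 0.227, y = 0.103
  ethylbenzene: x = 0.270, y = 0.073

x_ethylbenzene = 0.270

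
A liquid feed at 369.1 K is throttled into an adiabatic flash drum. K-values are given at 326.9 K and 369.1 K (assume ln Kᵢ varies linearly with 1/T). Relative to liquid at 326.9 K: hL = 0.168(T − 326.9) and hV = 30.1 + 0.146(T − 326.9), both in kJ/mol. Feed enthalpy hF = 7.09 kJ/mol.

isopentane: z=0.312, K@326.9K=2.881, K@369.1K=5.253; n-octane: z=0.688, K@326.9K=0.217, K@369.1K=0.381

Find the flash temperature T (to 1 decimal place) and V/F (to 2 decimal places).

Adiabatic flash: solve Rachford–Rice at each trial T, then check hF = ψ·hV(T) + (1−ψ)·hL(T).
  T = 326.9 K: K = (2.881, 0.217), RR gives ψ = 0.033, H_out = 0.984 kJ/mol
  T = 369.1 K: K = (5.253, 0.381), RR gives ψ = 0.342, H_out = 17.074 kJ/mol
  T = 348.0 K: K = (3.962, 0.292), RR gives ψ = 0.209, H_out = 9.729 kJ/mol
  T = 337.4 K: K = (3.393, 0.253), RR gives ψ = 0.130, H_out = 5.650 kJ/mol
  T = 342.7 K: K = (3.671, 0.272), RR gives ψ = 0.171, H_out = 7.746 kJ/mol
  T = 340.0 K: K = (3.527, 0.262), RR gives ψ = 0.151, H_out = 6.694 kJ/mol
  T = 341.4 K: K = (3.601, 0.267), RR gives ψ = 0.161, H_out = 7.244 kJ/mol
Linear interpolation between T = 340.0 (H_out = 6.694) and T = 341.4 (H_out = 7.244) on hF = 7.09 gives T ≈ 341.0 K, at which ψ = 0.16.

T = 341.0 K, V/F = 0.16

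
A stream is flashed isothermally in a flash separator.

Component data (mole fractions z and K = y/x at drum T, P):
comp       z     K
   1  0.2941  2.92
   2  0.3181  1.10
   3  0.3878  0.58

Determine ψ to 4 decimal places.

ψ = 0.8209

Material balance + equilibrium reduce to Σ zᵢ(Kᵢ−1)/(1+ψ(Kᵢ−1)) = 0.
g(0) = ΣzᵢKᵢ − 1 = 0.4336 and g(1) = 1 − Σzᵢ/Kᵢ = -0.0585, so a root lies in (0, 1).
Newton–Raphson from ψ = 0.46:
  ψ = 0.4600: g = 0.12838, g' = -0.4137 → ψ = 0.7703
  ψ = 0.7703: g = 0.01654, g' = -0.3287 → ψ = 0.8206
  ψ = 0.8206: g = 0.00009, g' = -0.3254 → ψ = 0.8209
Converged at ψ = 0.8209.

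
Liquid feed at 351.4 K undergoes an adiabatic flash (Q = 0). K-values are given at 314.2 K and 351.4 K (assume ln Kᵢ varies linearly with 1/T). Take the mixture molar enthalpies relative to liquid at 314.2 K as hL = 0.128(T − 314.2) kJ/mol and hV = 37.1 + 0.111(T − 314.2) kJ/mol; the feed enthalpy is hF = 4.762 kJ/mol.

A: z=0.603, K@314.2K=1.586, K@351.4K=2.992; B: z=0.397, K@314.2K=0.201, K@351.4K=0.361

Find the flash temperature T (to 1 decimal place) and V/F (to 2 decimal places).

T = 315.5 K, V/F = 0.12

Adiabatic flash: solve Rachford–Rice at each trial T, then check hF = ψ·hV(T) + (1−ψ)·hL(T).
  T = 314.2 K: K = (1.586, 0.201), RR gives ψ = 0.077, H_out = 2.865 kJ/mol
  T = 351.4 K: K = (2.992, 0.361), RR gives ψ = 0.744, H_out = 31.907 kJ/mol
  T = 332.8 K: K = (2.217, 0.274), RR gives ψ = 0.504, H_out = 20.929 kJ/mol
  T = 323.5 K: K = (1.884, 0.236), RR gives ψ = 0.340, H_out = 13.750 kJ/mol
  T = 318.9 K: K = (1.733, 0.218), RR gives ψ = 0.229, H_out = 9.087 kJ/mol
  T = 316.5 K: K = (1.657, 0.209), RR gives ψ = 0.158, H_out = 6.149 kJ/mol
Linear interpolation between T = 314.2 (H_out = 2.865) and T = 316.5 (H_out = 6.149) on hF = 4.762 gives T ≈ 315.5 K, at which ψ = 0.12.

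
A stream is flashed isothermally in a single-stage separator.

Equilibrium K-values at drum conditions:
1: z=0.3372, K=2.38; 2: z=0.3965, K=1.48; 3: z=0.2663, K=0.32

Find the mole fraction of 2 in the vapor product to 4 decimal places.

y_2 = 0.4317

Newton iteration, V/F⁰ = 0.5:
  V/F = 0.5000: g = 0.15446, g' = -0.5669 → V/F = 0.7724
  V/F = 0.7724: g = -0.01736, g' = -0.7454 → V/F = 0.7492
  V/F = 0.7492: g = -0.00035, g' = -0.7163 → V/F = 0.7487
Converged at V/F = 0.7487.
Compositions from xᵢ = zᵢ/(1+V/F(Kᵢ−1)), yᵢ = Kᵢxᵢ:
  1: x = 0.1658, y = 0.3947
  2: x = 0.2917, y = 0.4317
  3: x = 0.5425, y = 0.1736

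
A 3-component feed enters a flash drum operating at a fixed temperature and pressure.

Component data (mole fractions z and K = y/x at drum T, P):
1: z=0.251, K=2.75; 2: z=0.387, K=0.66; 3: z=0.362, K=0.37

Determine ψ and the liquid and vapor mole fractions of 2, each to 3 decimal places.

Let ψ = V/F and solve Σ zᵢ(Kᵢ−1)/(1+ψ(Kᵢ−1)) = 0.
Check two-phase: ΣzᵢKᵢ = 1.080 > 1 and Σzᵢ/Kᵢ = 1.656 > 1, so g(0) = 0.080 > 0 and g(1) = -0.656 < 0.
Iterate (Newton) starting at ψ = 0.34:
  ψ = 0.340: g = -0.1636, g' = -0.592 → ψ = 0.064
  ψ = 0.064: g = 0.0232, g' = -0.825 → ψ = 0.092
  ψ = 0.092: g = 0.0006, g' = -0.780 → ψ = 0.093
Converged at ψ = 0.093.
Compositions from xᵢ = zᵢ/(1+ψ(Kᵢ−1)), yᵢ = Kᵢxᵢ:
  1: x = 0.216, y = 0.594
  2: x = 0.400, y = 0.264
  3: x = 0.384, y = 0.142

ψ = 0.093, x_2 = 0.400, y_2 = 0.264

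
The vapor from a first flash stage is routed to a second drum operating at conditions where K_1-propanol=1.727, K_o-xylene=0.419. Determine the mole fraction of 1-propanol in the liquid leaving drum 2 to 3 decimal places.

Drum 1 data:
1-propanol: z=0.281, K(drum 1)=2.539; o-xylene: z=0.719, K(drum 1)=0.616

x_1-propanol (drum 2) = 0.444

Drum 1:
Iterate (Newton) starting at ψ₁ = 0.31:
  ψ₁ = 0.310: g = -0.0206, g' = -0.442 → ψ₁ = 0.263
  ψ₁ = 0.263: g = 0.0006, g' = -0.468 → ψ₁ = 0.265
Converged at ψ₁ = 0.265.
Drum-1 compositions:
  1-propanol: x = 0.200, y = 0.507
  o-xylene: x = 0.800, y = 0.493
Drum-2 feed = drum-1 vapor: z₂ = (0.5070, 0.4930).
Drum 2:
Let ψ₂ = V/F and solve Σ zᵢ(Kᵢ−1)/(1+ψ₂(Kᵢ−1)) = 0.
Feasibility: ΣzᵢKᵢ = 1.082, Σzᵢ/Kᵢ = 1.470 — both > 1, two phases present.
Binary case is linear: z₁(K₁−1)(1+ψ₂(K₂−1)) + z₂(K₂−1)(1+ψ₂(K₁−1)) = 0
⇒ ψ₂ = [z₁(K₁−1)+z₂(K₂−1)] / [−(K₁−1)(K₂−1)] = 0.0822/0.4224 = 0.195
  1-propanol: x = 0.444, y = 0.767
  o-xylene: x = 0.556, y = 0.233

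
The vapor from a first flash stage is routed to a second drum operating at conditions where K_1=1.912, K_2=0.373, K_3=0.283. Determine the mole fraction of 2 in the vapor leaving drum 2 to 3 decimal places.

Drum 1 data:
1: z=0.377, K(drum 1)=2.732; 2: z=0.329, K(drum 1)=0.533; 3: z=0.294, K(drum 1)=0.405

Drum 1:
Iterate (Newton) starting at ψ₁ = 0.6:
  ψ₁ = 0.600: g = -0.1653, g' = -0.662 → ψ₁ = 0.350
  ψ₁ = 0.350: g = 0.0017, g' = -0.707 → ψ₁ = 0.353
Converged at ψ₁ = 0.353.
Drum-1 compositions:
  1: x = 0.234, y = 0.639
  2: x = 0.394, y = 0.210
  3: x = 0.372, y = 0.151
Drum-2 feed = drum-1 vapor: z₂ = (0.6394, 0.2099, 0.1507).
Drum 2:
Rachford–Rice: g(ψ₂) = Σ zᵢ(Kᵢ−1)/(1+ψ₂(Kᵢ−1)) = 0.
Feasibility: ΣzᵢKᵢ = 1.343, Σzᵢ/Kᵢ = 1.430 — both > 1, two phases present.
Iterate (Newton) starting at ψ₂ = 0.53:
  ψ₂ = 0.530: g = 0.0217, g' = -0.628 → ψ₂ = 0.564
Converged at ψ₂ = 0.564.
  1: x = 0.422, y = 0.807
  2: x = 0.325, y = 0.121
  3: x = 0.253, y = 0.072

y_2 (drum 2) = 0.121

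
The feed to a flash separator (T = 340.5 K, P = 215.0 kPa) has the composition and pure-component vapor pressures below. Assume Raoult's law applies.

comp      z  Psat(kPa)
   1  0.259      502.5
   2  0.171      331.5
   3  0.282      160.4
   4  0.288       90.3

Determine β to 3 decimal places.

Raoult's law: Kᵢ = Pᵢˢᵃᵗ/P = Pᵢˢᵃᵗ/215.0.
  K_1 = 502.5/215.0 = 2.33721, K_2 = 331.5/215.0 = 1.54186, K_3 = 160.4/215.0 = 0.74605, K_4 = 90.3/215.0 = 0.42000
Material balance + equilibrium reduce to Σ zᵢ(Kᵢ−1)/(1+β(Kᵢ−1)) = 0.
Feasibility: ΣzᵢKᵢ = 1.200, Σzᵢ/Kᵢ = 1.285 — both > 1, two phases present.
Iterate (Newton) starting at β = 0.5:
  β = 0.500: g = -0.0368, g' = -0.413 → β = 0.411
Converged at β = 0.411.

β = 0.411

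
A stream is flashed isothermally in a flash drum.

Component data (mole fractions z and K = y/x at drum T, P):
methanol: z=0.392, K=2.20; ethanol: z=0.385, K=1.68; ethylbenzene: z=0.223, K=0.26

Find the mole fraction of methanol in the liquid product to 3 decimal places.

x_methanol = 0.199

Newton iteration, β⁰ = 0.68:
  β = 0.680: g = 0.1059, g' = -0.749 → β = 0.821
  β = 0.821: g = -0.0159, g' = -1.010 → β = 0.806
  β = 0.806: g = -0.0003, g' = -0.969 → β = 0.805
Converged at β = 0.805.
Compositions from xᵢ = zᵢ/(1+β(Kᵢ−1)), yᵢ = Kᵢxᵢ:
  methanol: x = 0.199, y = 0.439
  ethanol: x = 0.249, y = 0.418
  ethylbenzene: x = 0.552, y = 0.143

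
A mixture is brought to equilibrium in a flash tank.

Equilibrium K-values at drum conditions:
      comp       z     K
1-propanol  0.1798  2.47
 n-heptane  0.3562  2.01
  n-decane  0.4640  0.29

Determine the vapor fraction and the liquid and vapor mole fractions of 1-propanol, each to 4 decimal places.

Rachford–Rice: g(ψ) = Σ zᵢ(Kᵢ−1)/(1+ψ(Kᵢ−1)) = 0.
g(0) = ΣzᵢKᵢ − 1 = 0.2946 and g(1) = 1 − Σzᵢ/Kᵢ = -0.8500, so a root lies in (0, 1).
Newton iteration, ψ⁰ = 0.68:
  ψ = 0.6800: g = -0.29151, g' = -1.0993 → ψ = 0.4148
  ψ = 0.4148: g = -0.04925, g' = -0.8004 → ψ = 0.3533
  ψ = 0.3533: g = -0.00063, g' = -0.7824 → ψ = 0.3525
Converged at ψ = 0.3525.
Compositions from xᵢ = zᵢ/(1+ψ(Kᵢ−1)), yᵢ = Kᵢxᵢ:
  1-propanol: x = 0.1184, y = 0.2925
  n-heptane: x = 0.2627, y = 0.5280
  n-decane: x = 0.6189, y = 0.1795

ψ = 0.3525, x_1-propanol = 0.1184, y_1-propanol = 0.2925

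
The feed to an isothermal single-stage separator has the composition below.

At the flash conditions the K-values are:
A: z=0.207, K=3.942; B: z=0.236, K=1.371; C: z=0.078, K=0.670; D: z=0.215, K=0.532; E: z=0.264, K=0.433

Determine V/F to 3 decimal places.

V/F = 0.414

Rachford–Rice: g(V/F) = Σ zᵢ(Kᵢ−1)/(1+V/F(Kᵢ−1)) = 0.
g(0) = ΣzᵢKᵢ − 1 = 0.421 and g(1) = 1 − Σzᵢ/Kᵢ = -0.355, so a root lies in (0, 1).
Newton–Raphson from V/F = 0.46:
  V/F = 0.460: g = -0.0275, g' = -0.591 → V/F = 0.413
  V/F = 0.413: g = 0.0006, g' = -0.618 → V/F = 0.414
Converged at V/F = 0.414.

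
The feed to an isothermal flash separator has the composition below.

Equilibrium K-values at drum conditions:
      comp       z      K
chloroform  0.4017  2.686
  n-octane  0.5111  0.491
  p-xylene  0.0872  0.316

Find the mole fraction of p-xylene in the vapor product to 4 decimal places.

Material balance + equilibrium reduce to Σ zᵢ(Kᵢ−1)/(1+ψ(Kᵢ−1)) = 0.
Check two-phase: ΣzᵢKᵢ = 1.3575 > 1 and Σzᵢ/Kᵢ = 1.4664 > 1, so g(0) = 0.3575 > 0 and g(1) = -0.4664 < 0.
Newton iteration, ψ⁰ = 0.65:
  ψ = 0.6500: g = -0.17303, g' = -0.6879 → ψ = 0.3985
  ψ = 0.3985: g = -0.00323, g' = -0.6940 → ψ = 0.3938
Converged at ψ = 0.3938.
Compositions from xᵢ = zᵢ/(1+ψ(Kᵢ−1)), yᵢ = Kᵢxᵢ:
  chloroform: x = 0.2414, y = 0.6484
  n-octane: x = 0.6392, y = 0.3139
  p-xylene: x = 0.1194, y = 0.0377

y_p-xylene = 0.0377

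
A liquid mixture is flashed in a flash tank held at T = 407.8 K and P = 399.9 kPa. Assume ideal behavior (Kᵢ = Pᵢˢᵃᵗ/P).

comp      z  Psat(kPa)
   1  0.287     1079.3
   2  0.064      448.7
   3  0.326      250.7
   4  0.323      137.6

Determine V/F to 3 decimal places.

Raoult's law: Kᵢ = Pᵢˢᵃᵗ/P = Pᵢˢᵃᵗ/399.9.
  K_1 = 1079.3/399.9 = 2.69892, K_2 = 448.7/399.9 = 1.12203, K_3 = 250.7/399.9 = 0.62691, K_4 = 137.6/399.9 = 0.34409
Material balance + equilibrium reduce to Σ zᵢ(Kᵢ−1)/(1+V/F(Kᵢ−1)) = 0.
Feasibility: ΣzᵢKᵢ = 1.162, Σzᵢ/Kᵢ = 1.622 — both > 1, two phases present.
Newton–Raphson from V/F = 0.5:
  V/F = 0.500: g = -0.1938, g' = -0.619 → V/F = 0.187
  V/F = 0.187: g = 0.0054, g' = -0.711 → V/F = 0.195
Converged at V/F = 0.195.

V/F = 0.195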